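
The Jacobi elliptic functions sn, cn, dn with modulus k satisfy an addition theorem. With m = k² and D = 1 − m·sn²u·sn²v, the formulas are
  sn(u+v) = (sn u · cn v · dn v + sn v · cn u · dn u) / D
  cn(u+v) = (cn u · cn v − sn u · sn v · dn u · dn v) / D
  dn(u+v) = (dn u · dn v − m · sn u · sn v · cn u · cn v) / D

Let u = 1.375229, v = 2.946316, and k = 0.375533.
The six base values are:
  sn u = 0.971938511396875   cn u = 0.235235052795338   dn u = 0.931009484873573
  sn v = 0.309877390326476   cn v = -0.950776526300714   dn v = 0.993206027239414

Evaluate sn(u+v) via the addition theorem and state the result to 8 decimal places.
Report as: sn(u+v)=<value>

sn(u+v)=-0.86096688

m = k² = 0.141025034089
D = 1 − m·sn²u·sn²v = 0.9872075545315479
sn(u+v) = (sn u·cn v·dn v + sn v·cn u·dn u)/D = -0.8499530084171417/0.9872075545315479 = -0.8609668802833093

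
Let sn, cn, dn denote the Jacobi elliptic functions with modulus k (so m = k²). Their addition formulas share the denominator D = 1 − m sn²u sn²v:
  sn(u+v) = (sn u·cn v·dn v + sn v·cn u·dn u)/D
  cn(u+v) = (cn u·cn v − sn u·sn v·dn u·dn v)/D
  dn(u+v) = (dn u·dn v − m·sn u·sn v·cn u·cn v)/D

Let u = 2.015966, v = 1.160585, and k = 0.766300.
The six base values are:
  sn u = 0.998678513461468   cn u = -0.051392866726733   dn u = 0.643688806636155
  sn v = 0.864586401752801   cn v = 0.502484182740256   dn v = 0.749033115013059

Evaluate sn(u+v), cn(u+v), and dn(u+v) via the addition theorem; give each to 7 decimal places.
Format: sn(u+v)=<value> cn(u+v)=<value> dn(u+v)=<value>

m = k² = 0.58721569
D = 1 − m·sn²u·sn²v = 0.5622099722640057
sn(u+v) = (sn u·cn v·dn v + sn v·cn u·dn u)/D = 0.3472785210753084/0.5622099722640057 = 0.6177025278950965
cn(u+v) = (cn u·cn v − sn u·sn v·dn u·dn v)/D = -0.442128580520238/0.5622099722640057 = -0.7864118431407347
dn(u+v) = (dn u·dn v − m·sn u·sn v·cn u·cn v)/D = 0.4952377694533214/0.5622099722640057 = 0.8808768856571702

sn(u+v)=0.6177025 cn(u+v)=-0.7864118 dn(u+v)=0.8808769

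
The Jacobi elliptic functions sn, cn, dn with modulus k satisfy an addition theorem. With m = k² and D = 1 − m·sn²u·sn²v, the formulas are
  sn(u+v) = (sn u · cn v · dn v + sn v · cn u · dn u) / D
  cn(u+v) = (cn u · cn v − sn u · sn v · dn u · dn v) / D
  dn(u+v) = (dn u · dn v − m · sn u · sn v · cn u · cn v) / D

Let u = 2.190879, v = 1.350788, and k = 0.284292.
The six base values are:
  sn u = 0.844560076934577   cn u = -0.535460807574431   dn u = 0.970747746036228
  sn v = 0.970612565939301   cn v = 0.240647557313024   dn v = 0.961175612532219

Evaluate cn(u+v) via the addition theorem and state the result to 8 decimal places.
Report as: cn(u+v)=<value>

m = k² = 0.080821941264
D = 1 − m·sn²u·sn²v = 0.9456897011068882
cn(u+v) = (cn u·cn v − sn u·sn v·dn u·dn v)/D = -0.8937237503757593/0.9456897011068882 = -0.9450496810208412

cn(u+v)=-0.94504968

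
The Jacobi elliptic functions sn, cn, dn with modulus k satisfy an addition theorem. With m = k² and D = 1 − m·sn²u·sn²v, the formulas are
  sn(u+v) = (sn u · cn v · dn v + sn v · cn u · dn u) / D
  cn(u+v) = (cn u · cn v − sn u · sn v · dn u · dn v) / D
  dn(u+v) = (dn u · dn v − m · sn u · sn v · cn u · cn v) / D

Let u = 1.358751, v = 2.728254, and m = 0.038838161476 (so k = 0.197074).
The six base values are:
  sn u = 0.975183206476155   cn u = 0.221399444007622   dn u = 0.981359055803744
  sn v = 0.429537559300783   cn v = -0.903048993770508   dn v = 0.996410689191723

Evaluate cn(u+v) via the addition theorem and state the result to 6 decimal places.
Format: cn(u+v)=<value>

m = k² = 0.038838161476
D = 1 − m·sn²u·sn²v = 0.9931855096527914
cn(u+v) = (cn u·cn v − sn u·sn v·dn u·dn v)/D = -0.6095286252203703/0.9931855096527914 = -0.6137107512104722

cn(u+v)=-0.613711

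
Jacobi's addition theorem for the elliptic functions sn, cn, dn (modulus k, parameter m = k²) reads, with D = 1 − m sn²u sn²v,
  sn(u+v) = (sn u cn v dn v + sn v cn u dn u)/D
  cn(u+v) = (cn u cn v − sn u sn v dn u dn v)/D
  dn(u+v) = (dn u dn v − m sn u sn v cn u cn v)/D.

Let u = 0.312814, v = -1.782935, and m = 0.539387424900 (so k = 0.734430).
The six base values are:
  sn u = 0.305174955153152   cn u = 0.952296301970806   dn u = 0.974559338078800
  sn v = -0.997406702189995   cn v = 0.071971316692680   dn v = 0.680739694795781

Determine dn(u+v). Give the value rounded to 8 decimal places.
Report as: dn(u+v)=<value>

dn(u+v)=0.71016348

m = k² = 0.5393874249
D = 1 − m·sn²u·sn²v = 0.9500261095477784
dn(u+v) = (dn u·dn v − m·sn u·sn v·cn u·cn v)/D = 0.6746738432990623/0.9500261095477784 = 0.7101634750019802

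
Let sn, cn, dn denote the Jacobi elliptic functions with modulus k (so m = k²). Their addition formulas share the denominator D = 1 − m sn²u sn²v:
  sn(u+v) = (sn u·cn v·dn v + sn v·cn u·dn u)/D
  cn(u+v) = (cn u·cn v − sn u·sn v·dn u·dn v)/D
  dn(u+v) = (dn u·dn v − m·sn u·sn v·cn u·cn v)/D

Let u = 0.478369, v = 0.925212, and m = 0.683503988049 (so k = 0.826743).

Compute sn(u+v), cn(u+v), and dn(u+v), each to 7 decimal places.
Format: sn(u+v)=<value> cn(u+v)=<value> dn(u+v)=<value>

sn u = 0.4497922911292045, cn u = 0.8931331898662937, dn u = 0.9282877710004962
sn v = 0.7513321452414621, cn v = 0.6599242437786798, dn v = 0.7836848881348804
m = k² = 0.683503988049
D = 1 − m·sn²u·sn²v = 0.9219399169187581
sn(u+v) = (sn u·cn v·dn v + sn v·cn u·dn u)/D = 0.8555381990241433/0.9219399169187581 = 0.9279760896821369
cn(u+v) = (cn u·cn v − sn u·sn v·dn u·dn v)/D = 0.3435514523600386/0.9219399169187581 = 0.3726397415443642
dn(u+v) = (dn u·dn v − m·sn u·sn v·cn u·cn v)/D = 0.5913420896109143/0.9219399169187581 = 0.6414106589367079

sn(u+v)=0.9279761 cn(u+v)=0.3726397 dn(u+v)=0.6414107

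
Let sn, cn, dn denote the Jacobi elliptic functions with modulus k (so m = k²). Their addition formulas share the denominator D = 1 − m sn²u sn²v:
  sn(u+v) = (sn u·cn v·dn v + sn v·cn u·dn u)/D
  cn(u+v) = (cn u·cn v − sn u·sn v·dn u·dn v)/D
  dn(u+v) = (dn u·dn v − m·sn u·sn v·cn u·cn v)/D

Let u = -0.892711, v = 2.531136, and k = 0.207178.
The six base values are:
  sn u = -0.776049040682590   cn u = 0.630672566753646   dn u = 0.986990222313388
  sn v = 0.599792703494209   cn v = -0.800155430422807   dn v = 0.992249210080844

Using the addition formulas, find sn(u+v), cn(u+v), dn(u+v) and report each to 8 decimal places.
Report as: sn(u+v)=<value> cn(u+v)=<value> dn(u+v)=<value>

m = k² = 0.042922723684
D = 1 − m·sn²u·sn²v = 0.9907003209208673
sn(u+v) = (sn u·cn v·dn v + sn v·cn u·dn u)/D = 0.9894984835486766/0.9907003209208673 = 0.9987868810105223
cn(u+v) = (cn u·cn v − sn u·sn v·dn u·dn v)/D = -0.04878398228495571/0.9907003209208673 = -0.04924191630382278
dn(u+v) = (dn u·dn v − m·sn u·sn v·cn u·cn v)/D = 0.9692580543741879/0.9907003209208673 = 0.9783564554347287

sn(u+v)=0.99878688 cn(u+v)=-0.04924192 dn(u+v)=0.97835646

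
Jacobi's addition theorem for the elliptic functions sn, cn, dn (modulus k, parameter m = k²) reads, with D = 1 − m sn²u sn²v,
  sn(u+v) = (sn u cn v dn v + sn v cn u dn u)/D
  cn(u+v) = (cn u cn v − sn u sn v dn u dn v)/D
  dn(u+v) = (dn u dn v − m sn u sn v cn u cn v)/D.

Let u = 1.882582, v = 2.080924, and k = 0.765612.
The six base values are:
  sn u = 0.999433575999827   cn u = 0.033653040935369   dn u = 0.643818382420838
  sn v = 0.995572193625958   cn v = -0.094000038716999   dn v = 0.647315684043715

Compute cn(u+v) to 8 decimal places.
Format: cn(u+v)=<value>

m = k² = 0.586161734544
D = 1 − m·sn²u·sn²v = 0.4196755731647829
cn(u+v) = (cn u·cn v − sn u·sn v·dn u·dn v)/D = -0.4178368048225096/0.4196755731647829 = -0.9956185957443101

cn(u+v)=-0.99561860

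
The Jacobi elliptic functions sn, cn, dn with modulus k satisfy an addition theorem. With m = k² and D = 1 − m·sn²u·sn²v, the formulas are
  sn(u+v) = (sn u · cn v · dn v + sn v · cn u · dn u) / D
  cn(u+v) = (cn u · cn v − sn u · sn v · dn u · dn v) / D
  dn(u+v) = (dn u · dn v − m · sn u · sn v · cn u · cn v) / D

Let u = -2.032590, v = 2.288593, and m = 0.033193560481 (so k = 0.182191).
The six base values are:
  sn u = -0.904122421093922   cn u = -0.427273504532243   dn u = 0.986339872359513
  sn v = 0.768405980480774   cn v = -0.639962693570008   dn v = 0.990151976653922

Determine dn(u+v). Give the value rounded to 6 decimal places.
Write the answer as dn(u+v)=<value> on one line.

dn(u+v)=0.998936

m = k² = 0.033193560481
D = 1 − m·sn²u·sn²v = 0.9839789937283308
dn(u+v) = (dn u·dn v − m·sn u·sn v·cn u·cn v)/D = 0.9829320616426366/0.9839789937283308 = 0.9989360219147287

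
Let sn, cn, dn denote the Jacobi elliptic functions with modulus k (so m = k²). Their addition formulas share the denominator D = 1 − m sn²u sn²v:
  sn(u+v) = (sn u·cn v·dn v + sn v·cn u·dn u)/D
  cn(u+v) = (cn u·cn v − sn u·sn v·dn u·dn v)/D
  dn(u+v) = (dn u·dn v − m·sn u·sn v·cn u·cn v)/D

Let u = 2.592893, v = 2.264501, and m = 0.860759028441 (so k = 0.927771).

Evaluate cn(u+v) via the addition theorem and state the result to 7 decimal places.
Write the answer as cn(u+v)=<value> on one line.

cn(u+v)=-0.9999450

sn u = 0.9979853626278391, cn u = -0.06344458984484397, dn u = 0.3777640964354734
sn v = 0.9982287400823199, cn v = 0.05949270941606456, dn v = 0.3772101893882407
m = k² = 0.860759028441
D = 1 − m·sn²u·sn²v = 0.1457400049314625
cn(u+v) = (cn u·cn v − sn u·sn v·dn u·dn v)/D = -0.1457319884133632/0.1457400049314625 = -0.9999449943884448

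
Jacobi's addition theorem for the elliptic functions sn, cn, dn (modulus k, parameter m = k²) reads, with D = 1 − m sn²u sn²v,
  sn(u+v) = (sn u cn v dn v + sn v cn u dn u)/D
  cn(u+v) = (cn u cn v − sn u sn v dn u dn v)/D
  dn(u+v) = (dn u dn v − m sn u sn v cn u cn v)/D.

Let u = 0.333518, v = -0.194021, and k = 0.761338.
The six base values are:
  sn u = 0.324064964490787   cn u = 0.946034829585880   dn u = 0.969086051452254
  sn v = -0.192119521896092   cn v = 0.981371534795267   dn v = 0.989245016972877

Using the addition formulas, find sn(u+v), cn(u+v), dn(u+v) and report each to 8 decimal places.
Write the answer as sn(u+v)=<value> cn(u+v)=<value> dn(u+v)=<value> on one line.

m = k² = 0.579635550244
D = 1 − m·sn²u·sn²v = 0.9977532116159344
sn(u+v) = (sn u·cn v·dn v + sn v·cn u·dn u)/D = 0.1384746497924079/0.9977532116159344 = 0.1387864736292235
cn(u+v) = (cn u·cn v − sn u·sn v·dn u·dn v)/D = 0.9880972840033423/0.9977532116159344 = 0.9903223287079641
dn(u+v) = (dn u·dn v − m·sn u·sn v·cn u·cn v)/D = 0.992167741407134/0.9977532116159344 = 0.9944019521623445

sn(u+v)=0.13878647 cn(u+v)=0.99032233 dn(u+v)=0.99440195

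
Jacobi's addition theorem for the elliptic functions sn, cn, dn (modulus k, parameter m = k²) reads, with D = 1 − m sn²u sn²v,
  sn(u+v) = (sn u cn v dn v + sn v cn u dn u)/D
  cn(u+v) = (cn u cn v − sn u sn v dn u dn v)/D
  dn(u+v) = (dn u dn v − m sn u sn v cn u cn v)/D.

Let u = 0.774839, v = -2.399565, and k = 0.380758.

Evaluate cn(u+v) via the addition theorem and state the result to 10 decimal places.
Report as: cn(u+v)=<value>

cn(u+v)=0.0075559779

sn u = 0.6924625265601638, cn u = 0.7214538441992768, dn u = 0.9646155002839568
sn v = -0.7530936012623974, cn v = -0.6579133892372408, dn v = 0.9580065210557476
m = k² = 0.144976654564
D = 1 − m·sn²u·sn²v = 0.9605734713287782
cn(u+v) = (cn u·cn v − sn u·sn v·dn u·dn v)/D = 0.007258071929234071/0.9605734713287782 = 0.00755597790889837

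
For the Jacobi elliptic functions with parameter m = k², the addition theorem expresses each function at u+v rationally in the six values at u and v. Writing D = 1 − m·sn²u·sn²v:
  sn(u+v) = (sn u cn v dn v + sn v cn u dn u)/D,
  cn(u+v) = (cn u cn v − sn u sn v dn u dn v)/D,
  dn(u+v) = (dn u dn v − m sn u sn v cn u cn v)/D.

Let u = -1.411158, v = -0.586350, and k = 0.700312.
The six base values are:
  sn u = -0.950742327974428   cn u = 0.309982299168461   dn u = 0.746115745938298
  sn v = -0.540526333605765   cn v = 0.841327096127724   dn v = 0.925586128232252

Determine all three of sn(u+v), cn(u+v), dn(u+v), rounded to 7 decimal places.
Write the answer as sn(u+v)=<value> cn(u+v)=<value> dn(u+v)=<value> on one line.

m = k² = 0.490436897344
D = 1 − m·sn²u·sn²v = 0.8704783079564578
sn(u+v) = (sn u·cn v·dn v + sn v·cn u·dn u)/D = -0.86537709716442/0.8704783079564578 = -0.9941397611572729
cn(u+v) = (cn u·cn v − sn u·sn v·dn u·dn v)/D = -0.0941008200071589/0.8704783079564578 = -0.1081024296034105
dn(u+v) = (dn u·dn v − m·sn u·sn v·cn u·cn v)/D = 0.6248642389173403/0.8704783079564578 = 0.7178401037749888

sn(u+v)=-0.9941398 cn(u+v)=-0.1081024 dn(u+v)=0.7178401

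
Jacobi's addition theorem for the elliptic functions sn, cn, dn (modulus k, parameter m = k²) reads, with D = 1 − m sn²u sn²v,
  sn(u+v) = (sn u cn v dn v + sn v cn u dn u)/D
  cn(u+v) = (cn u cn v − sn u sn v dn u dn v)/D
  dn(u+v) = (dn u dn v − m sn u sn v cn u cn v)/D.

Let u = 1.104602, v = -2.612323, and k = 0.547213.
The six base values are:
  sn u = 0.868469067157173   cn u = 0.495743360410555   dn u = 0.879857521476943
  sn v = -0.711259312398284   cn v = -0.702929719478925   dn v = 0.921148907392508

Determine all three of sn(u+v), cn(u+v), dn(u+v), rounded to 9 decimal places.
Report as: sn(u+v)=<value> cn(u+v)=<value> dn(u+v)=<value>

sn(u+v)=-0.985132799 cn(u+v)=0.171794556 dn(u+v)=0.842256182

m = k² = 0.299442067369
D = 1 − m·sn²u·sn²v = 0.8857444112105823
sn(u+v) = (sn u·cn v·dn v + sn v·cn u·dn u)/D = -0.8725758705806435/0.8857444112105823 = -0.9851327985101923
cn(u+v) = (cn u·cn v − sn u·sn v·dn u·dn v)/D = 0.1521660674106194/0.8857444112105823 = 0.1717945555000996
dn(u+v) = (dn u·dn v − m·sn u·sn v·cn u·cn v)/D = 0.7460237064514598/0.8857444112105823 = 0.8422561824938183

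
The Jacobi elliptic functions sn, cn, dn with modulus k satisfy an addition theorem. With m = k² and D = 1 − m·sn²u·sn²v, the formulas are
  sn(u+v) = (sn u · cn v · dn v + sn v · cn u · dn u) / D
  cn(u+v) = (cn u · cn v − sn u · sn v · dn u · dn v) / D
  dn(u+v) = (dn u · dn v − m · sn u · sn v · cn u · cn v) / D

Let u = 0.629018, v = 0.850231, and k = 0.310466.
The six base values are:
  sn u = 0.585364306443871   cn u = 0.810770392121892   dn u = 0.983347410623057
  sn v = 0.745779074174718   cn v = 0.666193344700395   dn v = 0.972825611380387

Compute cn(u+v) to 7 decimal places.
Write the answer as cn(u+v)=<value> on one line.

m = k² = 0.096389137156
D = 1 − m·sn²u·sn²v = 0.9816303469658884
cn(u+v) = (cn u·cn v − sn u·sn v·dn u·dn v)/D = 0.1225126130072949/0.9816303469658884 = 0.1248052419996671

cn(u+v)=0.1248052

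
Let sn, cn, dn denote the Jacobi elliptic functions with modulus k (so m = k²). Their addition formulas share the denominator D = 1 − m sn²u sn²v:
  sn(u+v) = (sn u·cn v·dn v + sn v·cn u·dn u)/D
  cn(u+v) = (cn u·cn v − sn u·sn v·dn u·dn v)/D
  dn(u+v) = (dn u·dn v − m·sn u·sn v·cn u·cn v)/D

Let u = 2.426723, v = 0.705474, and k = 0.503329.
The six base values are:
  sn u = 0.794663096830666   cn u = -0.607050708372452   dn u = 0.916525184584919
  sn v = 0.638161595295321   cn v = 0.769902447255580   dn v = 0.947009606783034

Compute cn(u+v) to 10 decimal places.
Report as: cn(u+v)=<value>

cn(u+v)=-0.9707805949

m = k² = 0.253340082241
D = 1 − m·sn²u·sn²v = 0.9348474636232149
cn(u+v) = (cn u·cn v − sn u·sn v·dn u·dn v)/D = -0.9075317768395715/0.9348474636232149 = -0.9707805948600692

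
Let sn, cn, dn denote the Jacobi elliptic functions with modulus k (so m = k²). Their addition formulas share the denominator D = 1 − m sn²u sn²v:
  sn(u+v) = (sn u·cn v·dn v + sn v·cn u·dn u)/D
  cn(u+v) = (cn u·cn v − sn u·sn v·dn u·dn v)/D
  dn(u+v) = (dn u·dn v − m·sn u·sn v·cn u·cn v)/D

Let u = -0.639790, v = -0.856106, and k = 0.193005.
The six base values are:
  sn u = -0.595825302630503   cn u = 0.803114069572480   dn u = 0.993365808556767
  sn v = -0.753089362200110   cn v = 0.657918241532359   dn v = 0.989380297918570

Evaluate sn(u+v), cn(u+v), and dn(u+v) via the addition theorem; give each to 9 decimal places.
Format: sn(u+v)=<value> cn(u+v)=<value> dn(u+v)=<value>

m = k² = 0.037250930025
D = 1 − m·sn²u·sn²v = 0.9924998831349252
sn(u+v) = (sn u·cn v·dn v + sn v·cn u·dn u)/D = -0.9886455590125854/0.9924998831349252 = -0.9961165495454111
cn(u+v) = (cn u·cn v − sn u·sn v·dn u·dn v)/D = 0.08738407559465671/0.9924998831349252 = 0.08804441902667438
dn(u+v) = (dn u·dn v − m·sn u·sn v·cn u·cn v)/D = 0.9739847085335996/0.9924998831349252 = 0.981344910043875

sn(u+v)=-0.996116550 cn(u+v)=0.088044419 dn(u+v)=0.981344910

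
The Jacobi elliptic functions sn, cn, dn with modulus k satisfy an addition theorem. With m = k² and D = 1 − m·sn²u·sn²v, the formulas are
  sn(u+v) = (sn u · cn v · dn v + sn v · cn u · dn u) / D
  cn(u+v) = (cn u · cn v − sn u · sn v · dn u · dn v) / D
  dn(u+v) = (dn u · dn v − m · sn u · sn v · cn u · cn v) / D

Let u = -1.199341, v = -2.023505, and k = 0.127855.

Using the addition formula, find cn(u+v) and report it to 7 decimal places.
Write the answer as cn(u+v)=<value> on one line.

sn u = -0.9305169522617415, cn u = 0.3662488246445576, dn u = 0.9928977001078545
sn v = -0.9035562657816423, cn v = -0.4284694558153874, dn v = 0.9933046674437359
m = k² = 0.016346901025
D = 1 − m·sn²u·sn²v = 0.9884443490240264
cn(u+v) = (cn u·cn v − sn u·sn v·dn u·dn v)/D = -0.9861401414887982/0.9884443490240264 = -0.9976688545617128

cn(u+v)=-0.9976689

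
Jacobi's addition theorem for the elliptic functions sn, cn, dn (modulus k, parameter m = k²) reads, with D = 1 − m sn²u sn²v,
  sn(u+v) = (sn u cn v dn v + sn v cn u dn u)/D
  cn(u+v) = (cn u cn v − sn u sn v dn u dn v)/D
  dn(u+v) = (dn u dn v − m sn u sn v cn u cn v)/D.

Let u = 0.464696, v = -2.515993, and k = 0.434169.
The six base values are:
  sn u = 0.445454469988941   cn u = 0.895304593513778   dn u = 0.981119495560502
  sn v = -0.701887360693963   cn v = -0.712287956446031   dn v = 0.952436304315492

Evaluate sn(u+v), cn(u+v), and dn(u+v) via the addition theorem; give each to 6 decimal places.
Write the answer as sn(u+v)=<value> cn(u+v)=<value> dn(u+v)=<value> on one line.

sn(u+v)=-0.935986 cn(u+v)=-0.352036 dn(u+v)=0.913706

m = k² = 0.188502720561
D = 1 − m·sn²u·sn²v = 0.9815728102089974
sn(u+v) = (sn u·cn v·dn v + sn v·cn u·dn u)/D = -0.9187386938653731/0.9815728102089974 = -0.9359862908893681
cn(u+v) = (cn u·cn v − sn u·sn v·dn u·dn v)/D = -0.3455494091098068/0.9815728102089974 = -0.3520364516171064
dn(u+v) = (dn u·dn v − m·sn u·sn v·cn u·cn v)/D = 0.8968688069638107/0.9815728102089974 = 0.9137058378510389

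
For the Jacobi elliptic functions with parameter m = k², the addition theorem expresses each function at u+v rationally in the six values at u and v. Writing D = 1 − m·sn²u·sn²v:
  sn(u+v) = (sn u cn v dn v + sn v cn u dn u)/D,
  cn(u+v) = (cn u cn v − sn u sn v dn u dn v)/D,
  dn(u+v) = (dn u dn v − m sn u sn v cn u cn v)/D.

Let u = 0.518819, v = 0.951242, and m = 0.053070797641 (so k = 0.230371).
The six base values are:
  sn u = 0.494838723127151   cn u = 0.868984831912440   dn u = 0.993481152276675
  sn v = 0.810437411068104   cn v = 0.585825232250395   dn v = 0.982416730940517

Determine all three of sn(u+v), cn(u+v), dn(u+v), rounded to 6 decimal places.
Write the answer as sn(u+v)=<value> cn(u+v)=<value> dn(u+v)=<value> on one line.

m = k² = 0.053070797641
D = 1 − m·sn²u·sn²v = 0.9914646382712233
sn(u+v) = (sn u·cn v·dn v + sn v·cn u·dn u)/D = 0.9844586814067151/0.9914646382712233 = 0.992933729964667
cn(u+v) = (cn u·cn v − sn u·sn v·dn u·dn v)/D = 0.1176572715357597/0.9914646382712233 = 0.1186701643145982
dn(u+v) = (dn u·dn v − m·sn u·sn v·cn u·cn v)/D = 0.9651777521900801/0.9914646382712233 = 0.9734868142882246

sn(u+v)=0.992934 cn(u+v)=0.118670 dn(u+v)=0.973487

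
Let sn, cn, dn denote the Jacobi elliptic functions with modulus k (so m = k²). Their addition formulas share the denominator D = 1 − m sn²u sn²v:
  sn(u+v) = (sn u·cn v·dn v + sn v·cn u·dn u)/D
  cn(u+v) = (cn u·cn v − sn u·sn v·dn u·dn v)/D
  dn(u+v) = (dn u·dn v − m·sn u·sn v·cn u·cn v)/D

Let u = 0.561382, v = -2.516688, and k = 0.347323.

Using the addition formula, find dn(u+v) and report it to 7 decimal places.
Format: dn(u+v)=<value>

sn u = 0.5295307108544643, cn u = 0.8482907675213527, dn u = 0.9829415534589375
sn v = -0.6591933558123552, cn v = -0.7519734833442239, dn v = 0.9734374748367639
m = k² = 0.120633266329
D = 1 − m·sn²u·sn²v = 0.9853014316856951
dn(u+v) = (dn u·dn v − m·sn u·sn v·cn u·cn v)/D = 0.9299713817636671/0.9853014316856951 = 0.9438445452907065

dn(u+v)=0.9438445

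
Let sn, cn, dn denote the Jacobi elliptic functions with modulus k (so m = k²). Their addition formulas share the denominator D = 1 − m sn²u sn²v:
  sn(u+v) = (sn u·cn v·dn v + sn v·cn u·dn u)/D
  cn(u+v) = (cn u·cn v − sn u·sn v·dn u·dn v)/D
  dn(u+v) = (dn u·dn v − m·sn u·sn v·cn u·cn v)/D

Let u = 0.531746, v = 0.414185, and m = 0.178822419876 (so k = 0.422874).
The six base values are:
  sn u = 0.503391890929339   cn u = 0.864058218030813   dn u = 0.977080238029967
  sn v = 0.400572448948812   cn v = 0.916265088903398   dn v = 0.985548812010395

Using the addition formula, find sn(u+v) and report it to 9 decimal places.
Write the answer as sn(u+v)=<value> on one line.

sn(u+v)=0.798566328

m = k² = 0.178822419876
D = 1 − m·sn²u·sn²v = 0.9927289597416297
sn(u+v) = (sn u·cn v·dn v + sn v·cn u·dn u)/D = 0.7927599199127875/0.9927289597416297 = 0.7985663278314288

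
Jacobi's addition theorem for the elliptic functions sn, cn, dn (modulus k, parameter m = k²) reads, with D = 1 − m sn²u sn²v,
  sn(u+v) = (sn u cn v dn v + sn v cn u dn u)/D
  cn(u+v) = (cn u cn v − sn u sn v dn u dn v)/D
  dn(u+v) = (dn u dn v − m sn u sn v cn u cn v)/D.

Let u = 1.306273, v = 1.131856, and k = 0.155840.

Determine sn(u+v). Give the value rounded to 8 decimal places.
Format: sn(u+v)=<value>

sn(u+v)=0.66045680

sn u = 0.9635239700735735, cn u = 0.2676220452310672, dn u = 0.9886623807687765
sn v = 0.9032655763894707, cn v = 0.429081925172568, dn v = 0.9900430499921516
m = k² = 0.0242861056
D = 1 − m·sn²u·sn²v = 0.9816044047820269
sn(u+v) = (sn u·cn v·dn v + sn v·cn u·dn u)/D = 0.6483073063945917/0.9816044047820269 = 0.6604568023903209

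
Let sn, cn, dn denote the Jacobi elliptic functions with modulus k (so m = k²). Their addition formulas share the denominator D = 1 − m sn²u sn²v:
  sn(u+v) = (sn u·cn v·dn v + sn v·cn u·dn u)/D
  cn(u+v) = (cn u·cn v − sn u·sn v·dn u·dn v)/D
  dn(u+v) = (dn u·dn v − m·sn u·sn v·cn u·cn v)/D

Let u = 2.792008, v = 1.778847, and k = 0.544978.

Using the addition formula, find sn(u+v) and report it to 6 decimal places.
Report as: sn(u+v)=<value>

sn u = 0.58166111451436, cn u = -0.8134312188881815, dn u = 0.9484280405254746
sn v = 0.9984355908595863, cn v = -0.05591395983892406, dn v = 0.8390038825089891
m = k² = 0.297001020484
D = 1 − m·sn²u·sn²v = 0.8998298990966697
sn(u+v) = (sn u·cn v·dn v + sn v·cn u·dn u)/D = -0.7975609684401208/0.8998298990966697 = -0.886346374176702

sn(u+v)=-0.886346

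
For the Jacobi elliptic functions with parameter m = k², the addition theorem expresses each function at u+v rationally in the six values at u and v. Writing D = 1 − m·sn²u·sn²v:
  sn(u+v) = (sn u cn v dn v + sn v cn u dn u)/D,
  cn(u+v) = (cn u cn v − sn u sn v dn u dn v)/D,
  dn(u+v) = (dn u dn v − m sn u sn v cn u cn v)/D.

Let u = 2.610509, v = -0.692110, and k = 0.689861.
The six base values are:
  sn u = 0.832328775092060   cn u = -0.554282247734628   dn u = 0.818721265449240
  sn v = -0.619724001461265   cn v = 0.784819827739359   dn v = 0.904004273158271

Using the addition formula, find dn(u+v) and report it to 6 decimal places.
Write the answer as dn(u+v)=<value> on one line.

dn(u+v)=0.725162

m = k² = 0.475908199321
D = 1 − m·sn²u·sn²v = 0.873377863108052
dn(u+v) = (dn u·dn v − m·sn u·sn v·cn u·cn v)/D = 0.6333407774898962/0.873377863108052 = 0.7251623887466689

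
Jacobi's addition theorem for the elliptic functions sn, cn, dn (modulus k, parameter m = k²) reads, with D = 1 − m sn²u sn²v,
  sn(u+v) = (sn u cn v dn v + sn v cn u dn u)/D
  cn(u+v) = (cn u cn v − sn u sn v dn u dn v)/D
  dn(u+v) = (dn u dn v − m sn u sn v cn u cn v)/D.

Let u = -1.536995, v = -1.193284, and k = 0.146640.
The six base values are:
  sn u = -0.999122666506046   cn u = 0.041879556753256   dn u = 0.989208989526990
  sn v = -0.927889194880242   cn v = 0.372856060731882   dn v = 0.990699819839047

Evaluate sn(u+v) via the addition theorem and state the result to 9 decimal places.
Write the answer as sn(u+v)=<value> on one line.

sn(u+v)=-0.415177672

m = k² = 0.0215032896
D = 1 − m·sn²u·sn²v = 0.9815186044499289
sn(u+v) = (sn u·cn v·dn v + sn v·cn u·dn u)/D = -0.4075046093236314/0.9815186044499289 = -0.4151776721053684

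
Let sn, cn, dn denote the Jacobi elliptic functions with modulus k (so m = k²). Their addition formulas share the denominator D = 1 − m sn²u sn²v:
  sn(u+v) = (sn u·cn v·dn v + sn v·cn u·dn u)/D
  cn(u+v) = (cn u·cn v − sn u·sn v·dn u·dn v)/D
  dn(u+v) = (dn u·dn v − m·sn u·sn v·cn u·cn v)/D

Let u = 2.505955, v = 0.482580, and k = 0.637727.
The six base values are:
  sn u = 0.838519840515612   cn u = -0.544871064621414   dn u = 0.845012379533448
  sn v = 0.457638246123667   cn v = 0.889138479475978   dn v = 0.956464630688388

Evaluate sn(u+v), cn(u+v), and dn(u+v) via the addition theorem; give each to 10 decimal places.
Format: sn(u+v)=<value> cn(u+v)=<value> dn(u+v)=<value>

m = k² = 0.406695726529
D = 1 − m·sn²u·sn²v = 0.9401118468861217
sn(u+v) = (sn u·cn v·dn v + sn v·cn u·dn u)/D = 0.5023949346045431/0.9401118468861217 = 0.5343991103490472
cn(u+v) = (cn u·cn v − sn u·sn v·dn u·dn v)/D = -0.7946128707360155/0.9401118468861217 = -0.8452322703601341
dn(u+v) = (dn u·dn v − m·sn u·sn v·cn u·cn v)/D = 0.8838325693619461/0.9401118468861217 = 0.9401355512000128

sn(u+v)=0.5343991103 cn(u+v)=-0.8452322704 dn(u+v)=0.9401355512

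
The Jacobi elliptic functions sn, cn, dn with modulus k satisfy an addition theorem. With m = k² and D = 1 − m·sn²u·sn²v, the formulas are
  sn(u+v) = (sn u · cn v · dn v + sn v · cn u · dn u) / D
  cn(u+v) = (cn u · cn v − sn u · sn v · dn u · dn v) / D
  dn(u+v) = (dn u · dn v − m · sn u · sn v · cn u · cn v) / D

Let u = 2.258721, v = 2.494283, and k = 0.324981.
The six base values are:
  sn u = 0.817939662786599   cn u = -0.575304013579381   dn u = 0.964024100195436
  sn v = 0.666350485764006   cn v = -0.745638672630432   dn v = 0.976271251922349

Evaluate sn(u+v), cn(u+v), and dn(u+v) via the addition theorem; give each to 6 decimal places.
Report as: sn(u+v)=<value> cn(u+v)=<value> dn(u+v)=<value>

m = k² = 0.105612650361
D = 1 − m·sn²u·sn²v = 0.9686264318014471
sn(u+v) = (sn u·cn v·dn v + sn v·cn u·dn u)/D = -0.9649781788256265/0.9686264318014471 = -0.9962335810214929
cn(u+v) = (cn u·cn v − sn u·sn v·dn u·dn v)/D = -0.08398975398690422/0.9686264318014471 = -0.08671016114096788
dn(u+v) = (dn u·dn v − m·sn u·sn v·cn u·cn v)/D = 0.9164564757064939/0.9686264318014471 = 0.9461402720572803

sn(u+v)=-0.996234 cn(u+v)=-0.086710 dn(u+v)=0.946140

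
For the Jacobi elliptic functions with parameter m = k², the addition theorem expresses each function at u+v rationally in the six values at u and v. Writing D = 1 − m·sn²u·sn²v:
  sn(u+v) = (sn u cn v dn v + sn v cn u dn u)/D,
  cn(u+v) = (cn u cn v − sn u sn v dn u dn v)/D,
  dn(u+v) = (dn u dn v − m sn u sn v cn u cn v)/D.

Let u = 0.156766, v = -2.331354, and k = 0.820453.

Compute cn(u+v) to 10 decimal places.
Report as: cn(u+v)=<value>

sn u = 0.1557001824191598, cn u = 0.9878043597770969, dn u = 0.9918070862221215
sn v = -0.9856555845731462, cn v = -0.1687692762316926, dn v = 0.588243195118984
m = k² = 0.673143125209
D = 1 − m·sn²u·sn²v = 0.984146103037919
cn(u+v) = (cn u·cn v − sn u·sn v·dn u·dn v)/D = -0.07717487458390197/0.984146103037919 = -0.0784181071750161

cn(u+v)=-0.0784181072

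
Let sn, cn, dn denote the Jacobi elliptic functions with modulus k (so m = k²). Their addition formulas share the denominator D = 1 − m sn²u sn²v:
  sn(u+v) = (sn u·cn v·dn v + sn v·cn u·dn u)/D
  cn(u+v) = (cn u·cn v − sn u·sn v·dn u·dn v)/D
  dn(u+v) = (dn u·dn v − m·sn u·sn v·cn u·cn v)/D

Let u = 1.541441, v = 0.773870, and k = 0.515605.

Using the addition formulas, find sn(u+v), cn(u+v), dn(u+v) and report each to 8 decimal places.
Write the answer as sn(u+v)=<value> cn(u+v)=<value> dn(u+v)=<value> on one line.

sn(u+v)=0.85740033 cn(u+v)=-0.51465006 dn(u+v)=0.89697568

sn u = 0.9914019935296009, cn u = 0.1308513936705804, dn u = 0.8594785427543602
sn v = 0.6858251930964372, cn v = 0.7277663117472769, dn v = 0.9353910965082704
m = k² = 0.265848516025
D = 1 − m·sn²u·sn²v = 0.877097509082254
sn(u+v) = (sn u·cn v·dn v + sn v·cn u·dn u)/D = 0.7520236893457938/0.877097509082254 = 0.8574003250022561
cn(u+v) = (cn u·cn v − sn u·sn v·dn u·dn v)/D = -0.4513982843355029/0.877097509082254 = -0.51465005847277
dn(u+v) = (dn u·dn v − m·sn u·sn v·cn u·cn v)/D = 0.7867351328278506/0.877097509082254 = 0.8969756779392139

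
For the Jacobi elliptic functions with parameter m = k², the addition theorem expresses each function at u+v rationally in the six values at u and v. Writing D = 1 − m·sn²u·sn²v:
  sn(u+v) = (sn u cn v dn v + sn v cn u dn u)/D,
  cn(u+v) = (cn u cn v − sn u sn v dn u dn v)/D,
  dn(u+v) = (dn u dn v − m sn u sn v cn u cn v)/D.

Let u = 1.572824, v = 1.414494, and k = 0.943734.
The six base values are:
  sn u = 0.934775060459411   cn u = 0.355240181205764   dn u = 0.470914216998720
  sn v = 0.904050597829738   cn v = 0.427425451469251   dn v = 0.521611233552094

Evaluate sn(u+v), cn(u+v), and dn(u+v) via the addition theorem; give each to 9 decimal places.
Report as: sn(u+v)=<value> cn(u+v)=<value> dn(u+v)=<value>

m = k² = 0.890633862756
D = 1 − m·sn²u·sn²v = 0.3639387873652847
sn(u+v) = (sn u·cn v·dn v + sn v·cn u·dn u)/D = 0.3596445237363598/0.3639387873652847 = 0.9882005881812902
cn(u+v) = (cn u·cn v − sn u·sn v·dn u·dn v)/D = -0.05574277975990082/0.3639387873652847 = -0.1531652621130264
dn(u+v) = (dn u·dn v − m·sn u·sn v·cn u·cn v)/D = 0.1313511751552121/0.3639387873652847 = 0.3609155707368316

sn(u+v)=0.988200588 cn(u+v)=-0.153165262 dn(u+v)=0.360915571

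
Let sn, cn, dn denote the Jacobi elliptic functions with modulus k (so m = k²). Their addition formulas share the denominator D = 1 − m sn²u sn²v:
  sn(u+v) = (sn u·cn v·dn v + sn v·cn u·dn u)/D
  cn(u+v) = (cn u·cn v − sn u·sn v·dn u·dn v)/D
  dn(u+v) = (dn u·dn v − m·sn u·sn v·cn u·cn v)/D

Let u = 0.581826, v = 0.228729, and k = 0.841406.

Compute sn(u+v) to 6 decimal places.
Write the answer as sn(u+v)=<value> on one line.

sn u = 0.5314396304205923, cn u = 0.8470961688134496, dn u = 0.8944557396347066
sn v = 0.2253811249282807, cn v = 0.9742706751853218, dn v = 0.981854264414443
m = k² = 0.707964056836
D = 1 − m·sn²u·sn²v = 0.9898432638986087
sn(u+v) = (sn u·cn v·dn v + sn v·cn u·dn u)/D = 0.6791398331135069/0.9898432638986087 = 0.6861084556343179

sn(u+v)=0.686108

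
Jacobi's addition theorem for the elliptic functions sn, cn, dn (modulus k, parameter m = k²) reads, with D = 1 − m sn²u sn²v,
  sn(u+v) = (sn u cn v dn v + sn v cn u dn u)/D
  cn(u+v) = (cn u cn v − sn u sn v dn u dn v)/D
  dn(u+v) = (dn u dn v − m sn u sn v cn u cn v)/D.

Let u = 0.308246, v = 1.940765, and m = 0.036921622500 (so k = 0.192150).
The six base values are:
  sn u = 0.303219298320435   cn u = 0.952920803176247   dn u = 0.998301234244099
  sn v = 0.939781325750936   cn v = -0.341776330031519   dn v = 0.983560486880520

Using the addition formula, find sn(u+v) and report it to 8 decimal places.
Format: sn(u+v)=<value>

m = k² = 0.0369216225
D = 1 − m·sn²u·sn²v = 0.9970018864558356
sn(u+v) = (sn u·cn v·dn v + sn v·cn u·dn u)/D = 0.7920863678880059/0.9970018864558356 = 0.7944682739806362

sn(u+v)=0.79446827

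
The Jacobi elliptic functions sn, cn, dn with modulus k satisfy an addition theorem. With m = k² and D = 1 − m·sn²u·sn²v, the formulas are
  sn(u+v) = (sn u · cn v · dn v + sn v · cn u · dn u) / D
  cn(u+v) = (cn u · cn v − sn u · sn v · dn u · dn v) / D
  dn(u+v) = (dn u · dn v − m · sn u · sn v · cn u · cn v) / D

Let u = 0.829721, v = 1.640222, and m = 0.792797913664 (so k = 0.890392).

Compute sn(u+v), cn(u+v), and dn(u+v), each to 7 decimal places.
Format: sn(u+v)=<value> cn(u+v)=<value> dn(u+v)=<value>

sn u = 0.6924337684807524, cn u = 0.7214814455462758, dn u = 0.7873255526838979
sn v = 0.9592193696725359, cn v = 0.2826626980077544, dn v = 0.5201396094044766
m = k² = 0.792797913664
D = 1 − m·sn²u·sn²v = 0.6502523080968312
sn(u+v) = (sn u·cn v·dn v + sn v·cn u·dn u)/D = 0.6466801445100776/0.6502523080968312 = 0.9945064961057829
cn(u+v) = (cn u·cn v − sn u·sn v·dn u·dn v)/D = -0.06806507828307708/0.6502523080968312 = -0.1046748737921301
dn(u+v) = (dn u·dn v − m·sn u·sn v·cn u·cn v)/D = 0.3021320485236585/0.6502523080968312 = 0.4646381793060349

sn(u+v)=0.9945065 cn(u+v)=-0.1046749 dn(u+v)=0.4646382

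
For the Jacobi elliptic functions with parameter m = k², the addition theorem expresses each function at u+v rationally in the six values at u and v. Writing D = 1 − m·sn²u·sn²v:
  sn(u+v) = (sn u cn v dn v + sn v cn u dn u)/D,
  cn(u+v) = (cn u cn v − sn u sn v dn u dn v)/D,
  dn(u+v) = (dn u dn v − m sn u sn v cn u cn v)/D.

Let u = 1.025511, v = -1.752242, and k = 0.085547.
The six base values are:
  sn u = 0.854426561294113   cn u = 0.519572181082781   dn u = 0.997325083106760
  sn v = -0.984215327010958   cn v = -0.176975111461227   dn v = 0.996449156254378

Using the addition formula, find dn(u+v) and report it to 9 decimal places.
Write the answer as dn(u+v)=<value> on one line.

m = k² = 0.007318289209
D = 1 − m·sn²u·sn²v = 0.9948246551033667
dn(u+v) = (dn u·dn v − m·sn u·sn v·cn u·cn v)/D = 0.9932178469242318/0.9948246551033667 = 0.9983848327734017

dn(u+v)=0.998384833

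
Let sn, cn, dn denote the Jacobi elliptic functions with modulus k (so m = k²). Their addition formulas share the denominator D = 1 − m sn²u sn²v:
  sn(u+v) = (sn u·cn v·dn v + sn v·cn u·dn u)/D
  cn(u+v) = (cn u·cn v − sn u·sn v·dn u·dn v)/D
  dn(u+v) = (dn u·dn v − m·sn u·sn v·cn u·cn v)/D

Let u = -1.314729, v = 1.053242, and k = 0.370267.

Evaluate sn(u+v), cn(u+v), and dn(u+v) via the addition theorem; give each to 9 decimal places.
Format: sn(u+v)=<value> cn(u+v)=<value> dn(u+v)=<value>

sn u = -0.9574406470630336, cn u = 0.2886302259839039, dn u = 0.9350527250341925
sn v = 0.8582814402108665, cn v = 0.5131792760717845, dn v = 0.9481600193397171
m = k² = 0.137097651289
D = 1 − m·sn²u·sn²v = 0.9074208520863682
sn(u+v) = (sn u·cn v·dn v + sn v·cn u·dn u)/D = -0.2342308699193015/0.9074208520863682 = -0.258128154517004
cn(u+v) = (cn u·cn v − sn u·sn v·dn u·dn v)/D = 0.8766689810743835/0.9074208520863682 = 0.9661106850902984
dn(u+v) = (dn u·dn v − m·sn u·sn v·cn u·cn v)/D = 0.903266773158989/0.9074208520863682 = 0.9954221032965817

sn(u+v)=-0.258128155 cn(u+v)=0.966110685 dn(u+v)=0.995422103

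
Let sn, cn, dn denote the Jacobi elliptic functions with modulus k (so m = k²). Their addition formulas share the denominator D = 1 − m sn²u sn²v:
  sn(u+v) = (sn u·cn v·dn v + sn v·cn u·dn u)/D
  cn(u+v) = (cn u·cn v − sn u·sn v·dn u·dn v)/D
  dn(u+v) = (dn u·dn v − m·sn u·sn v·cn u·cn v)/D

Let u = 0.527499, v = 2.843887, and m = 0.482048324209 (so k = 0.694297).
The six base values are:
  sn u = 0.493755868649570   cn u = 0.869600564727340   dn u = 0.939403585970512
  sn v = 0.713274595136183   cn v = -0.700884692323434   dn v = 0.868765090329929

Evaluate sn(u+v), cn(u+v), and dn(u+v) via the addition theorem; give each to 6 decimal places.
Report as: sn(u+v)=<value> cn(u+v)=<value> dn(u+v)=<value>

sn(u+v)=0.299963 cn(u+v)=-0.953951 dn(u+v)=0.978073

m = k² = 0.482048324209
D = 1 − m·sn²u·sn²v = 0.9402099893983952
sn(u+v) = (sn u·cn v·dn v + sn v·cn u·dn u)/D = 0.2820282181386334/0.9402099893983952 = 0.2999630096666944
cn(u+v) = (cn u·cn v − sn u·sn v·dn u·dn v)/D = -0.8969141030991082/0.9402099893983952 = -0.9539508335505025
dn(u+v) = (dn u·dn v − m·sn u·sn v·cn u·cn v)/D = 0.919593791319115/0.9402099893983952 = 0.9780727727723126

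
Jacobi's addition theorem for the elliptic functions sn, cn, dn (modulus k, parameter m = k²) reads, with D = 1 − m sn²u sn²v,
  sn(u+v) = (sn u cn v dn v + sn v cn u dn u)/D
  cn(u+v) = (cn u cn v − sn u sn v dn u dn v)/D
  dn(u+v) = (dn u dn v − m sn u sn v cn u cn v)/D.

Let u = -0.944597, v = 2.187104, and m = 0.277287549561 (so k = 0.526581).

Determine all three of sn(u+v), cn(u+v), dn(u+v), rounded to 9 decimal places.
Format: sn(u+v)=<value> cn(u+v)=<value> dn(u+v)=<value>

sn u = -0.790834732924255, cn u = 0.6120297584273352, dn u = 0.9091638678788318
sn v = 0.913998733858946, cn v = -0.4057170374833224, dn v = 0.8765590294042661
m = k² = 0.277287549561
D = 1 − m·sn²u·sn²v = 0.8551251404215827
sn(u+v) = (sn u·cn v·dn v + sn v·cn u·dn u)/D = 0.7898296553869204/0.8551251404215827 = 0.9236421876189125
cn(u+v) = (cn u·cn v − sn u·sn v·dn u·dn v)/D = 0.3277317824874636/0.8551251404215827 = 0.3832559317878194
dn(u+v) = (dn u·dn v − m·sn u·sn v·cn u·cn v)/D = 0.7471669615752686/0.8551251404215827 = 0.8737516022589513

sn(u+v)=0.923642188 cn(u+v)=0.383255932 dn(u+v)=0.873751602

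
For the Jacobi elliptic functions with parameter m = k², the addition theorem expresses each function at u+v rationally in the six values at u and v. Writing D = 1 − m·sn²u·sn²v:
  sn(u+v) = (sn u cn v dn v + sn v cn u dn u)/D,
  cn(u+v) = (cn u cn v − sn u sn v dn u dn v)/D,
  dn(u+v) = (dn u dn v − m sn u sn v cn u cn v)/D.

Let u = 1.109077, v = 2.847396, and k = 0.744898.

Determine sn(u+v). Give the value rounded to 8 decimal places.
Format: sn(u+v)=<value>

sn u = 0.8474025684778737, cn u = 0.5309509270517404, dn u = 0.7755969365518463
sn v = 0.7785795484827464, cn v = -0.6275459239644559, dn v = 0.8146432804091322
m = k² = 0.554873030404
D = 1 − m·sn²u·sn²v = 0.7584655117036519
sn(u+v) = (sn u·cn v·dn v + sn v·cn u·dn u)/D = -0.112592180637845/0.7584655117036519 = -0.1484473306966093

sn(u+v)=-0.14844733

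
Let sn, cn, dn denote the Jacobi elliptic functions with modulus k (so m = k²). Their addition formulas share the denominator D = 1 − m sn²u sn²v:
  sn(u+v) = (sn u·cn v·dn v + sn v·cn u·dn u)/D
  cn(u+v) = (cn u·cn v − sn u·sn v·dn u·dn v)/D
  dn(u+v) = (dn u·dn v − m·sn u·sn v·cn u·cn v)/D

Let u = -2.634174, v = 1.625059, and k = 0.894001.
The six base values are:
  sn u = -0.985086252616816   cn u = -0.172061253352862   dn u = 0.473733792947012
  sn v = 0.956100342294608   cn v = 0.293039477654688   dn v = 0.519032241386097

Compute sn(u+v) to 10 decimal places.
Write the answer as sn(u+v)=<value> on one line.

m = k² = 0.799237788001
D = 1 − m·sn²u·sn²v = 0.2910240991112974
sn(u+v) = (sn u·cn v·dn v + sn v·cn u·dn u)/D = -0.2277615166734724/0.2910240991112974 = -0.7826208117093722

sn(u+v)=-0.7826208117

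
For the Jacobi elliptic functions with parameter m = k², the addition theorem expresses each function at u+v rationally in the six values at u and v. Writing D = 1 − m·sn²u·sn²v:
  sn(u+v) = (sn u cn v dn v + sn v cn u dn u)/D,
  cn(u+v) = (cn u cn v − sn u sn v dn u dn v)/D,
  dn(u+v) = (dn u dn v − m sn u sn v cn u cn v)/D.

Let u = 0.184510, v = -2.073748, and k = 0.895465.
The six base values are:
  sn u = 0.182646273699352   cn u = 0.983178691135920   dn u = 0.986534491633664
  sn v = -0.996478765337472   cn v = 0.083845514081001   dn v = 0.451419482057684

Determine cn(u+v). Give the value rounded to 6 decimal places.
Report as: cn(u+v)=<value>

cn(u+v)=0.167950

m = k² = 0.801857566225
D = 1 − m·sn²u·sn²v = 0.9734383554301876
cn(u+v) = (cn u·cn v − sn u·sn v·dn u·dn v)/D = 0.1634885600252268/0.9734383554301876 = 0.1679495769950189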